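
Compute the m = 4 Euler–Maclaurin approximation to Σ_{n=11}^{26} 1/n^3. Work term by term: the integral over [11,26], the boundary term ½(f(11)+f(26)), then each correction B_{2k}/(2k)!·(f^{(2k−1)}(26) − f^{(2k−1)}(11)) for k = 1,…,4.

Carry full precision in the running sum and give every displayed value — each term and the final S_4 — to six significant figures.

S_4 ≈ 0.00381317

Integral: ∫_11^26 1/x^3 dx = 0.00339259.
Boundary: ½(f(11) + f(26)) = ½(0.000751315 + 5.68958e-05) = 0.000404105.
Running total after boundary: 0.00379669.
k=1: B_{2}/(2)! × [f^{(1)}(26) − f^{(1)}(11)] = 1/12 × (-6.56490e-06 − (-0.000204904)) = 1.65283e-05.
Partial sum through k=1: 0.00381322.
k=2: B_{4}/(4)! × [f^{(3)}(26) − f^{(3)}(11)] = −1/720 × (-1.94228e-07 − (-3.38684e-05)) = -4.67697e-08.
Partial sum through k=2: 0.00381317.
k=3: B_{6}/(6)! × [f^{(5)}(26) − f^{(5)}(11)] = 1/30240 × (-1.20674e-08 − (-1.17560e-05)) = 3.88357e-10.
Partial sum through k=3: 0.00381317.
k=4: B_{8}/(8)! × [f^{(7)}(26) − f^{(7)}(11)] = −1/1209600 × (-1.28529e-09 − (-6.99530e-06)) = -5.78209e-12.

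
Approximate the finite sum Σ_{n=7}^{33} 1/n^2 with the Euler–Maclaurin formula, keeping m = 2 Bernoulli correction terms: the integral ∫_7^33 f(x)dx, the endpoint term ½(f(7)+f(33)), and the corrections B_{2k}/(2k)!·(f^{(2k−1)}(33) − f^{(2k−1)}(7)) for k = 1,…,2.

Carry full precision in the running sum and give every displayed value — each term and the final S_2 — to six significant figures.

Integral: ∫_7^33 1/x^2 dx = 0.112554.
Boundary: ½(f(7) + f(33)) = ½(0.0204082 + 0.000918274) = 0.0106632.
Integral + boundary = 0.123217.
Order-1 term: 1/12 · (-5.56529e-05 − (-0.00583090)) = 0.000481271.
Partial sum through k=1: 0.123699.
Order-2 term: −1/720 · (-6.13256e-07 − (-0.00142798)) = -1.98245e-06.

S_2 ≈ 0.123697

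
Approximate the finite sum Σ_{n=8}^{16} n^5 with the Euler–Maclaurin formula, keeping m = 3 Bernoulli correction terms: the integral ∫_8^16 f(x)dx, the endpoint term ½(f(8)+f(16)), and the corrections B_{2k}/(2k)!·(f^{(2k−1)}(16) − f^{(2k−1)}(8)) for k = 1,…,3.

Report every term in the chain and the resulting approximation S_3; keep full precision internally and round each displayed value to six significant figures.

∫_8^16 x^5 dx evaluates to 2.75251e+06.
½[f(8) + f(16)] = ½[32768.0 + 1.04858e+06] = 540672.
Running total after boundary: 3.29318e+06.
k=1: B_{2}/(2)! × [f^{(1)}(16) − f^{(1)}(8)] = 1/12 × (327680 − 20480.0) = 25600.0.
Running total after k=1: 3.31878e+06.
k=2: B_{4}/(4)! × [f^{(3)}(16) − f^{(3)}(8)] = −1/720 × (15360.0 − 3840.00) = -16.0000.
Running total after k=2: 3.31877e+06.
k=3: B_{6}/(6)! × [f^{(5)}(16) − f^{(5)}(8)] = 1/30240 × (120.000 − 120.000) = 0.00000.

S_3 ≈ 3.31877e+06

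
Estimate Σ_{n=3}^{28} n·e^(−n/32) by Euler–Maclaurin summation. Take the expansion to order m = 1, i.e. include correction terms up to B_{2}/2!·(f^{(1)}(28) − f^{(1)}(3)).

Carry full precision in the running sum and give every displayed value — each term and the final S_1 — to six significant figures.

∫_3^28 x·e^(−x/32) dx evaluates to 219.397.
½[f(3) + f(28)] = ½[2.73153 + 11.6721] = 7.20183.
So far: 226.598.
k=1: B_{2}/(2)! × [f^{(1)}(28) − f^{(1)}(3)] = 1/12 × (0.0521078 − 0.825150) = -0.0644202.

S_1 ≈ 226.534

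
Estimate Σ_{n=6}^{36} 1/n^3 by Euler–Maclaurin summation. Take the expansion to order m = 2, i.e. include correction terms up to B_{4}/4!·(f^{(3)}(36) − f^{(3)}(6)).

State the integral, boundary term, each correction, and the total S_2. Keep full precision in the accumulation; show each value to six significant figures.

The integral term ∫_6^36 1/x^3 dx = 0.0135031.
Boundary: ½(f(6) + f(36)) = ½(0.00462963 + 2.14335e-05) = 0.00232553.
So far: 0.0158286.
k=1: B_{2}/(2)! × [f^{(1)}(36) − f^{(1)}(6)] = 1/12 × (-1.78612e-06 − (-0.00231481)) = 0.000192752.
Partial sum through k=1: 0.0160214.
k=2: B_{4}/(4)! × [f^{(3)}(36) − f^{(3)}(6)] = −1/720 × (-2.75636e-08 − (-0.00128601)) = -1.78608e-06.

S_2 ≈ 0.0160196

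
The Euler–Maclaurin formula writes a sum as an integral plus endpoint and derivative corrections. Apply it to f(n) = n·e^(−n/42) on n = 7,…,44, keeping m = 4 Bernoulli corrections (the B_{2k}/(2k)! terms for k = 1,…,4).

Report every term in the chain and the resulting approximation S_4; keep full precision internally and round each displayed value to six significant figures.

S_4 ≈ 485.691

The integral term ∫_7^44 x·e^(−x/42) dx = 475.071.
Boundary: ½(f(7) + f(44)) = ½(5.92537 + 15.4340) = 10.6797.
Integral + boundary = 485.751.
Order-1 term: 1/12 · (-0.0167034 − 0.705401) = -0.0601754.
After k=1: 485.691.
Order-2 term: −1/720 · (0.000388232 − 0.00135962) = 1.34915e-06.
After k=2: 485.691.
Order-3 term: 1/30240 · (4.45540e-07 − 1.31482e-06) = -2.87461e-11.
After k=3: 485.691.
Order-4 term: −1/1209600 · (3.80382e-10 − 1.05379e-09) = 5.56720e-16.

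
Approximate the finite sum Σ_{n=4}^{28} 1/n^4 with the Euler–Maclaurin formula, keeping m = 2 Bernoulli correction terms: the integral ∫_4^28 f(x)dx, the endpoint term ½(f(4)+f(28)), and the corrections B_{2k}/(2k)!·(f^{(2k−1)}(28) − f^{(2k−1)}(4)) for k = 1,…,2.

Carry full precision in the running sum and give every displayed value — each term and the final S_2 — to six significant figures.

S_2 ≈ 0.00746242

The integral term ∫_4^28 1/x^4 dx = 0.00519315.
½[f(4) + f(28)] = ½[0.00390625 + 1.62693e-06] = 0.00195394.
Running total after boundary: 0.00714709.
Correction k=1: B_{2}/2! · (f^{(1)}(28) − f^{(1)}(4)) = 1/12 · (-2.32418e-07 − (-0.00390625)) = 0.000325501.
Partial sum through k=1: 0.00747259.
Correction k=2: B_{4}/4! · (f^{(3)}(28) − f^{(3)}(4)) = −1/720 · (-8.89355e-09 − (-0.00732422)) = -1.01725e-05.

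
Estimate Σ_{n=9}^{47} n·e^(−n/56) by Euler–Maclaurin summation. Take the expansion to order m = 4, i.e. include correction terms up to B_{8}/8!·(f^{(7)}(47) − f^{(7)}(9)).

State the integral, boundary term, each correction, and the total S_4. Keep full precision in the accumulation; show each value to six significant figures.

S_4 ≈ 621.634

∫_9^47 x·e^(−x/56) dx evaluates to 607.703.
Boundary: ½(f(9) + f(47)) = ½(7.66382 + 20.3049) = 13.9844.
Integral + boundary = 621.687.
Order-1 term: 1/12 · (0.0694316 − 0.714681) = -0.0537708.
Partial sum through k=1: 621.634.
Order-2 term: −1/720 · (0.000297663 − 0.000770967) = 6.57367e-07.
Partial sum through k=2: 621.634.
Order-3 term: 1/30240 · (1.82776e-07 − 4.19017e-07) = -7.81222e-12.
Partial sum through k=3: 621.634.
Order-4 term: −1/1209600 · (8.62990e-11 − 1.88836e-10) = 8.47695e-17.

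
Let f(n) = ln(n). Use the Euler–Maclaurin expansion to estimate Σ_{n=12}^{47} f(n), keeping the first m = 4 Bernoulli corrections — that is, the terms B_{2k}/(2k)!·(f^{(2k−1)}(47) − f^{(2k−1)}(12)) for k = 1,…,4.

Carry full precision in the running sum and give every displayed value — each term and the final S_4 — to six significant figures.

Integral: ∫_12^47 ln(x) dx = 116.138.
½[f(12) + f(47)] = ½[2.48491 + 3.85015] = 3.16753.
Running total after boundary: 119.306.
Correction k=1: B_{2}/2! · (f^{(1)}(47) − f^{(1)}(12)) = 1/12 · (0.0212766 − 0.0833333) = -0.00517139.
Partial sum through k=1: 119.300.
Correction k=2: B_{4}/4! · (f^{(3)}(47) − f^{(3)}(12)) = −1/720 · (1.92636e-05 − 0.00115741) = 1.58076e-06.
Partial sum through k=2: 119.300.
Correction k=3: B_{6}/6! · (f^{(5)}(47) − f^{(5)}(12)) = 1/30240 · (1.04646e-07 − 9.64506e-05) = -3.18604e-09.
Partial sum through k=3: 119.300.
Correction k=4: B_{8}/8! · (f^{(7)}(47) − f^{(7)}(12)) = −1/1209600 · (1.42117e-09 − 2.00939e-05) = 1.66108e-11.

S_4 ≈ 119.300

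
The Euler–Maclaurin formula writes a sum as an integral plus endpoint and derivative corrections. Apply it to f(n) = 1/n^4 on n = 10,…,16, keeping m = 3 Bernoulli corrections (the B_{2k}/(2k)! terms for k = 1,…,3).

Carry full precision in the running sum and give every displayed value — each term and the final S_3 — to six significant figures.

The integral term ∫_10^16 1/x^4 dx = 0.000251953.
Endpoint term: (f(10) + f(16))/2 = (0.000100000 + 1.52588e-05)/2 = 5.76294e-05.
Running total after boundary: 0.000309583.
Order-1 term: 1/12 · (-3.81470e-06 − (-4.00000e-05)) = 3.01544e-06.
After k=1: 0.000312598.
Order-2 term: −1/720 · (-4.47035e-07 − (-1.20000e-05)) = -1.60458e-08.
After k=2: 0.000312582.
Order-3 term: 1/30240 · (-9.77889e-08 − (-6.72000e-06)) = 2.18988e-10.

S_3 ≈ 0.000312582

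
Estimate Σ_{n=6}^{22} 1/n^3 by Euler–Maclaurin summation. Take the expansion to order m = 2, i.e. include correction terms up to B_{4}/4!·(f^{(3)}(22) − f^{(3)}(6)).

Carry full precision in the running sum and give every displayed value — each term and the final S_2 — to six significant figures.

S_2 ≈ 0.0154077

The integral term ∫_6^22 1/x^3 dx = 0.0128558.
½[f(6) + f(22)] = ½[0.00462963 + 9.39144e-05] = 0.00236177.
Integral + boundary = 0.0152176.
k=1: B_{2}/(2)! × [f^{(1)}(22) − f^{(1)}(6)] = 1/12 × (-1.28065e-05 − (-0.00231481)) = 0.000191834.
After k=1: 0.0154094.
k=2: B_{4}/(4)! × [f^{(3)}(22) − f^{(3)}(6)] = −1/720 × (-5.29194e-07 − (-0.00128601)) = -1.78539e-06.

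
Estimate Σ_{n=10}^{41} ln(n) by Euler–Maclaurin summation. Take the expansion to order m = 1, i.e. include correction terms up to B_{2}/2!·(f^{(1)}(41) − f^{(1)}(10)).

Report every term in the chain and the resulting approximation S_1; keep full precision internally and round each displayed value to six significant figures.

The integral term ∫_10^41 ln(x) dx = 98.2306.
½[f(10) + f(41)] = ½[2.30259 + 3.71357] = 3.00808.
Running total after boundary: 101.239.
Order-1 term: 1/12 · (0.0243902 − 0.100000) = -0.00630081.

S_1 ≈ 101.232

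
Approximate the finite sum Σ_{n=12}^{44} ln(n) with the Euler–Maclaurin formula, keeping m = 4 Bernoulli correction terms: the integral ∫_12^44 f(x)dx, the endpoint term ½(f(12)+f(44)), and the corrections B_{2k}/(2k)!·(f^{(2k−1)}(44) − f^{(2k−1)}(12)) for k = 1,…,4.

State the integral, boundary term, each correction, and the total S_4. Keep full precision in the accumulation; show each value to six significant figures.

S_4 ≈ 107.815

∫_12^44 ln(x) dx evaluates to 104.685.
Endpoint term: (f(12) + f(44))/2 = (2.48491 + 3.78419)/2 = 3.13455.
Running total after boundary: 107.820.
Order-1 term: 1/12 · (0.0227273 − 0.0833333) = -0.00505051.
Partial sum through k=1: 107.815.
Order-2 term: −1/720 · (2.34786e-05 − 0.00115741) = 1.57490e-06.
Partial sum through k=2: 107.815.
Order-3 term: 1/30240 · (1.45528e-07 − 9.64506e-05) = -3.18469e-09.
Partial sum through k=3: 107.815.
Order-4 term: −1/1209600 · (2.25509e-09 − 2.00939e-05) = 1.66101e-11.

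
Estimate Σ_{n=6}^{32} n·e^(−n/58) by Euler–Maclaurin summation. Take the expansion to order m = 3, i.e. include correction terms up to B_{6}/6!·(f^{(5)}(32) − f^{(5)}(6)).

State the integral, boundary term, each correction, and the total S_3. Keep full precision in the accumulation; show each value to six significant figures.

S_3 ≈ 352.579

∫_6^32 x·e^(−x/58) dx evaluates to 340.705.
Boundary: ½(f(6) + f(32)) = ½(5.41034 + 18.4306) = 11.9205.
Integral + boundary = 352.625.
Order-1 term: 1/12 · (0.258187 − 0.808441) = -0.0458545.
After k=1: 352.579.
Order-2 term: −1/720 · (0.000419173 − 0.000776423) = 4.96180e-07.
After k=2: 352.579.
Order-3 term: 1/30240 · (2.26396e-07 − 3.90168e-07) = -5.41573e-12.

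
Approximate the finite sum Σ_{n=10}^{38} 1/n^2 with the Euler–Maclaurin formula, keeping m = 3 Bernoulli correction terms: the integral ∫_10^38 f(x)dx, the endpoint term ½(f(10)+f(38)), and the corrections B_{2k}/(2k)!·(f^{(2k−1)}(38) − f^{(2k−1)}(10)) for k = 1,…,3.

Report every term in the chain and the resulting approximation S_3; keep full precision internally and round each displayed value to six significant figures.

S_3 ≈ 0.0791938

The integral term ∫_10^38 1/x^2 dx = 0.0736842.
½[f(10) + f(38)] = ½[0.0100000 + 0.000692521] = 0.00534626.
Running total after boundary: 0.0790305.
Correction k=1: B_{2}/2! · (f^{(1)}(38) − f^{(1)}(10)) = 1/12 · (-3.64485e-05 − (-0.00200000)) = 0.000163629.
Running total after k=1: 0.0791941.
Correction k=2: B_{4}/4! · (f^{(3)}(38) − f^{(3)}(10)) = −1/720 · (-3.02896e-07 − (-0.000240000)) = -3.32913e-07.
Running total after k=2: 0.0791938.
Correction k=3: B_{6}/6! · (f^{(5)}(38) − f^{(5)}(10)) = 1/30240 · (-6.29285e-09 − (-7.20000e-05)) = 2.38074e-09.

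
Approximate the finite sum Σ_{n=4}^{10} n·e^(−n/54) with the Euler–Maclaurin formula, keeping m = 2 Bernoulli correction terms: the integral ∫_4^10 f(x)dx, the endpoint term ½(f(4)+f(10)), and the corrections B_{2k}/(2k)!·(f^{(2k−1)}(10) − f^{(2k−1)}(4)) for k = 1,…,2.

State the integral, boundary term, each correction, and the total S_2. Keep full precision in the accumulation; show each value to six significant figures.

Integral: ∫_4^10 x·e^(−x/54) dx = 36.6198.
Boundary: ½(f(4) + f(10)) = ½(3.71441 + 8.30950) = 6.01196.
Running total after boundary: 42.6317.
k=1: B_{2}/(2)! × [f^{(1)}(10) − f^{(1)}(4)] = 1/12 × (0.677071 − 0.859818) = -0.0152289.
Running total after k=1: 42.6165.
k=2: B_{4}/(4)! × [f^{(3)}(10) − f^{(3)}(4)] = −1/720 × (0.000802116 − 0.000931764) = 1.80066e-07.

S_2 ≈ 42.6165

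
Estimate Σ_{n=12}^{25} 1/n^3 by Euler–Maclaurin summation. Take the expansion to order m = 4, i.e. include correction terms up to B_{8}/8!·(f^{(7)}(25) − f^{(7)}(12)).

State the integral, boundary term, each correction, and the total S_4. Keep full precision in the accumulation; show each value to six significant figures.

Integral: ∫_12^25 1/x^3 dx = 0.00267222.
Boundary: ½(f(12) + f(25)) = ½(0.000578704 + 6.40000e-05) = 0.000321352.
So far: 0.00299357.
Correction k=1: B_{2}/2! · (f^{(1)}(25) − f^{(1)}(12)) = 1/12 · (-7.68000e-06 − (-0.000144676)) = 1.14163e-05.
Partial sum through k=1: 0.00300499.
Correction k=2: B_{4}/4! · (f^{(3)}(25) − f^{(3)}(12)) = −1/720 · (-2.45760e-07 − (-2.00939e-05)) = -2.75668e-08.
Partial sum through k=2: 0.00300496.
Correction k=3: B_{6}/6! · (f^{(5)}(25) − f^{(5)}(12)) = 1/30240 · (-1.65151e-08 − (-5.86071e-06)) = 1.93261e-10.
Partial sum through k=3: 0.00300496.
Correction k=4: B_{8}/8! · (f^{(7)}(25) − f^{(7)}(12)) = −1/1209600 · (-1.90254e-09 − (-2.93036e-06)) = -2.42101e-12.

S_4 ≈ 0.00300496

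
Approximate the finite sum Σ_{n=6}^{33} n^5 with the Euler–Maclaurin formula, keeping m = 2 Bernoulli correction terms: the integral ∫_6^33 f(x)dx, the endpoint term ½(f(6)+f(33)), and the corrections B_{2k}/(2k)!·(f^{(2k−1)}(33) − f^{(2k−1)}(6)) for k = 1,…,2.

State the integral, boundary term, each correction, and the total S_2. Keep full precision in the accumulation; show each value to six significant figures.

∫_6^33 x^5 dx evaluates to 2.15237e+08.
Endpoint term: (f(6) + f(33))/2 = (7776.00 + 3.91354e+07)/2 = 1.95716e+07.
Running total after boundary: 2.34808e+08.
Correction k=1: B_{2}/2! · (f^{(1)}(33) − f^{(1)}(6)) = 1/12 · (5.92960e+06 − 6480.00) = 493594.
After k=1: 2.35302e+08.
Correction k=2: B_{4}/4! · (f^{(3)}(33) − f^{(3)}(6)) = −1/720 · (65340.0 − 2160.00) = -87.7500.

S_2 ≈ 2.35302e+08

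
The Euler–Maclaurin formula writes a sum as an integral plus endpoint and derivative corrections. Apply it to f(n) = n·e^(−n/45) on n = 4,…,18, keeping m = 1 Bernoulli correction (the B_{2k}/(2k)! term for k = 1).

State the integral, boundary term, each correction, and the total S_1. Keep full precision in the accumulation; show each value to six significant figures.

Integral: ∫_4^18 x·e^(−x/45) dx = 117.101.
½[f(4) + f(18)] = ½[3.65979 + 12.0658] = 7.86277.
So far: 124.964.
Correction k=1: B_{2}/2! · (f^{(1)}(18) − f^{(1)}(4)) = 1/12 · (0.402192 − 0.833619) = -0.0359522.

S_1 ≈ 124.928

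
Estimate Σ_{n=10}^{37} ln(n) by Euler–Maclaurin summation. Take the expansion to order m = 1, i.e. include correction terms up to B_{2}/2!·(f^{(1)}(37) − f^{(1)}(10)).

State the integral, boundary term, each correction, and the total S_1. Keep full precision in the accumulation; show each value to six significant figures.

S_1 ≈ 86.5288

The integral term ∫_10^37 ln(x) dx = 83.5781.
½[f(10) + f(37)] = ½[2.30259 + 3.61092] = 2.95675.
Running total after boundary: 86.5349.
Correction k=1: B_{2}/2! · (f^{(1)}(37) − f^{(1)}(10)) = 1/12 · (0.0270270 − 0.100000) = -0.00608108.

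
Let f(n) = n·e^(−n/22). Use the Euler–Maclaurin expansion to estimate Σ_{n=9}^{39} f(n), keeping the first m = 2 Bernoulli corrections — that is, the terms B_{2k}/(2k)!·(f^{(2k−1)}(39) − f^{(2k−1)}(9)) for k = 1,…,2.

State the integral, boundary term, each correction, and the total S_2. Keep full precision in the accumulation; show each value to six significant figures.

S_2 ≈ 231.315

∫_9^39 x·e^(−x/22) dx evaluates to 225.057.
Boundary: ½(f(9) + f(39)) = ½(5.97828 + 6.62489) = 6.30159.
Running total after boundary: 231.358.
k=1: B_{2}/(2)! × [f^{(1)}(39) − f^{(1)}(9)] = 1/12 × (-0.131262 − 0.392514) = -0.0436480.
Partial sum through k=1: 231.315.
k=2: B_{4}/(4)! × [f^{(3)}(39) − f^{(3)}(9)] = −1/720 × (0.000430735 − 0.00355583) = 4.34041e-06.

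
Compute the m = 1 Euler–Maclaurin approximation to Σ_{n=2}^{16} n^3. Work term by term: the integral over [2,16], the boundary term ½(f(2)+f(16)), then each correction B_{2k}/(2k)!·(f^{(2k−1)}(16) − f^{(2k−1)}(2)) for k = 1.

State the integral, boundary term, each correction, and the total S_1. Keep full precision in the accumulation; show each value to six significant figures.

The integral term ∫_2^16 x^3 dx = 16380.0.
Endpoint term: (f(2) + f(16))/2 = (8.00000 + 4096.00)/2 = 2052.00.
So far: 18432.0.
k=1: B_{2}/(2)! × [f^{(1)}(16) − f^{(1)}(2)] = 1/12 × (768.000 − 12.0000) = 63.0000.

S_1 ≈ 18495.0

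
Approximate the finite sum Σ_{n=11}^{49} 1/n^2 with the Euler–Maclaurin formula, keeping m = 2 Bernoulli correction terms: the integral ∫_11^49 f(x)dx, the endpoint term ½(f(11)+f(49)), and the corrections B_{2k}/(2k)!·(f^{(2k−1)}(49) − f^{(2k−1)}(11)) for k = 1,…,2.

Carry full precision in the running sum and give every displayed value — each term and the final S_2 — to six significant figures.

The integral term ∫_11^49 1/x^2 dx = 0.0705009.
Boundary: ½(f(11) + f(49)) = ½(0.00826446 + 0.000416493) = 0.00434048.
Running total after boundary: 0.0748414.
k=1: B_{2}/(2)! × [f^{(1)}(49) − f^{(1)}(11)] = 1/12 × (-1.69997e-05 − (-0.00150263)) = 0.000123802.
Running total after k=1: 0.0749652.
k=2: B_{4}/(4)! × [f^{(3)}(49) − f^{(3)}(11)] = −1/720 × (-8.49632e-08 − (-0.000149021)) = -2.06856e-07.

S_2 ≈ 0.0749650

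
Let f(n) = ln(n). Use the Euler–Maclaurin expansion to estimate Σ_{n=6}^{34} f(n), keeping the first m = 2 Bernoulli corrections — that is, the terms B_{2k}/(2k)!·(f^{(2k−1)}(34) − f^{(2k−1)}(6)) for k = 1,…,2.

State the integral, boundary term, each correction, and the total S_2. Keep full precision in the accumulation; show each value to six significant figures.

S_2 ≈ 83.7933

The integral term ∫_6^34 ln(x) dx = 81.1457.
Boundary: ½(f(6) + f(34)) = ½(1.79176 + 3.52636) = 2.65906.
Integral + boundary = 83.8048.
k=1: B_{2}/(2)! × [f^{(1)}(34) − f^{(1)}(6)] = 1/12 × (0.0294118 − 0.166667) = -0.0114379.
After k=1: 83.7933.
k=2: B_{4}/(4)! × [f^{(3)}(34) − f^{(3)}(6)] = −1/720 × (5.08854e-05 − 0.00925926) = 1.27894e-05.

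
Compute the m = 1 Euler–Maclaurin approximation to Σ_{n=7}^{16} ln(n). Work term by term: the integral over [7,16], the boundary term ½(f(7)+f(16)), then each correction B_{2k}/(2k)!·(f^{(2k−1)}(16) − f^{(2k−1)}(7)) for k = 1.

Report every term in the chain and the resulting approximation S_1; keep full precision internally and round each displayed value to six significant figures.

S_1 ≈ 24.0926

∫_7^16 ln(x) dx evaluates to 21.7400.
½[f(7) + f(16)] = ½[1.94591 + 2.77259] = 2.35925.
Running total after boundary: 24.0993.
k=1: B_{2}/(2)! × [f^{(1)}(16) − f^{(1)}(7)] = 1/12 × (0.0625000 − 0.142857) = -0.00669643.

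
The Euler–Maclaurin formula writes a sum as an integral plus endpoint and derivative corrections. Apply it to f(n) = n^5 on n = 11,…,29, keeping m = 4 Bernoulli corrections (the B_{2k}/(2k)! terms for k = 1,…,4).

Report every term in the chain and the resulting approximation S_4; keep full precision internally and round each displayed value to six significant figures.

Integral: ∫_11^29 x^5 dx = 9.88420e+07.
Boundary: ½(f(11) + f(29)) = ½(161051 + 2.05111e+07) = 1.03361e+07.
So far: 1.09178e+08.
Order-1 term: 1/12 · (3.53640e+06 − 73205.0) = 288600.
Running total after k=1: 1.09467e+08.
Order-2 term: −1/720 · (50460.0 − 7260.00) = -60.0000.
Running total after k=2: 1.09467e+08.
Order-3 term: 1/30240 · (120.000 − 120.000) = 0.00000.
Running total after k=3: 1.09467e+08.
Order-4 term: −1/1209600 · (0.00000 − 0.00000) = 0.00000.

S_4 ≈ 1.09467e+08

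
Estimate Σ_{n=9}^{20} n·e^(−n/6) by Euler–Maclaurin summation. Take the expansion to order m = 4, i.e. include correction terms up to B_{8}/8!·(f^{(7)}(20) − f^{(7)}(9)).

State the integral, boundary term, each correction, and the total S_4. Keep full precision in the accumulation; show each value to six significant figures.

S_4 ≈ 15.8798

Integral: ∫_9^20 x·e^(−x/6) dx = 14.5166.
Endpoint term: (f(9) + f(20))/2 = (2.00817 + 0.713480)/2 = 1.36083.
Running total after boundary: 15.8774.
Correction k=1: B_{2}/2! · (f^{(1)}(20) − f^{(1)}(9)) = 1/12 · (-0.0832393 − (-0.111565)) = 0.00236048.
After k=1: 15.8798.
Correction k=2: B_{4}/4! · (f^{(3)}(20) − f^{(3)}(9)) = −1/720 · (-0.000330315 − 0.00929709) = 1.33714e-05.
After k=2: 15.8798.
Correction k=3: B_{6}/6! · (f^{(5)}(20) − f^{(5)}(9)) = 1/30240 · (4.58770e-05 − 0.000602589) = -1.84098e-08.
After k=3: 15.8798.
Correction k=4: B_{8}/8! · (f^{(7)}(20) − f^{(7)}(9)) = −1/1209600 · (2.80360e-06 − 2.63035e-05) = 1.94278e-11.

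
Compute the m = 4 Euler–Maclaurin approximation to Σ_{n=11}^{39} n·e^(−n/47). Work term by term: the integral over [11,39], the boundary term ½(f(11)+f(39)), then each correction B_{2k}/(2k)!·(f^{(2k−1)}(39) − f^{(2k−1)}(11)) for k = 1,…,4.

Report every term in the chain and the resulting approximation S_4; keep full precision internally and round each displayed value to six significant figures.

The integral term ∫_11^39 x·e^(−x/47) dx = 394.274.
Boundary: ½(f(11) + f(39)) = ½(8.70461 + 17.0095) = 12.8571.
So far: 407.131.
k=1: B_{2}/(2)! × [f^{(1)}(39) − f^{(1)}(11)] = 1/12 × (0.0742369 − 0.606124) = -0.0443239.
After k=1: 407.087.
k=2: B_{4}/(4)! × [f^{(3)}(39) − f^{(3)}(11)] = −1/720 × (0.000428484 − 0.000990847) = 7.81059e-07.
After k=2: 407.087.
k=3: B_{6}/(6)! × [f^{(5)}(39) − f^{(5)}(11)] = 1/30240 × (3.72730e-07 − 7.72886e-07) = -1.32327e-11.
After k=3: 407.087.
k=4: B_{8}/(8)! × [f^{(7)}(39) − f^{(7)}(11)] = −1/1209600 × (2.49655e-10 − 4.96705e-10) = 2.04241e-16.

S_4 ≈ 407.087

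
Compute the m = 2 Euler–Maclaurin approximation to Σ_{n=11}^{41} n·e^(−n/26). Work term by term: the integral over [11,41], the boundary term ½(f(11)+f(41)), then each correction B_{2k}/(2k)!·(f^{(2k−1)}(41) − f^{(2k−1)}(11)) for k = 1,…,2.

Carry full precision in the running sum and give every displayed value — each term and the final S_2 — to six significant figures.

Integral: ∫_11^41 x·e^(−x/26) dx = 270.223.
Endpoint term: (f(11) + f(41))/2 = (7.20531 + 8.47100)/2 = 7.83816.
Running total after boundary: 278.061.
k=1: B_{2}/(2)! × [f^{(1)}(41) − f^{(1)}(11)] = 1/12 × (-0.119198 − 0.377901) = -0.0414249.
After k=1: 278.020.
k=2: B_{4}/(4)! × [f^{(3)}(41) − f^{(3)}(11)] = −1/720 × (0.000434943 − 0.00249698) = 2.86394e-06.

S_2 ≈ 278.020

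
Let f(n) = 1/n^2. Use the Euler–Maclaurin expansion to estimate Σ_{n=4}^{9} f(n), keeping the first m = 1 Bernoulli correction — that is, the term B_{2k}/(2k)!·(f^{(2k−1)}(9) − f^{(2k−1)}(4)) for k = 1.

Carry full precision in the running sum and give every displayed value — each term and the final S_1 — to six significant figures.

The integral term ∫_4^9 1/x^2 dx = 0.138889.
Endpoint term: (f(4) + f(9))/2 = (0.0625000 + 0.0123457)/2 = 0.0374228.
Running total after boundary: 0.176312.
Correction k=1: B_{2}/2! · (f^{(1)}(9) − f^{(1)}(4)) = 1/12 · (-0.00274348 − (-0.0312500)) = 0.00237554.

S_1 ≈ 0.178687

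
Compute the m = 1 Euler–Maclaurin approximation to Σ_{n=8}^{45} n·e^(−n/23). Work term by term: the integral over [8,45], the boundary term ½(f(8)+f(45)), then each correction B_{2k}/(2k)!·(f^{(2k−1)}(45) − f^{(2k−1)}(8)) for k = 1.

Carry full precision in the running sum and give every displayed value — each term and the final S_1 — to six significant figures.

S_1 ≈ 288.421

Integral: ∫_8^45 x·e^(−x/23) dx = 282.466.
Endpoint term: (f(8) + f(45))/2 = (5.64977 + 6.36071)/2 = 6.00524.
So far: 288.471.
Correction k=1: B_{2}/2! · (f^{(1)}(45) − f^{(1)}(8)) = 1/12 · (-0.135204 − 0.460579) = -0.0496486.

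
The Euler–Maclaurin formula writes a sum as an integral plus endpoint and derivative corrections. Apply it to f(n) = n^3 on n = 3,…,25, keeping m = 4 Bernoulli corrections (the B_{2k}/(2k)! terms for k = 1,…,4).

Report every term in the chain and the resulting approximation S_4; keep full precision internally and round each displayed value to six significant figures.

S_4 ≈ 105616

The integral term ∫_3^25 x^3 dx = 97636.0.
Boundary: ½(f(3) + f(25)) = ½(27.0000 + 15625.0) = 7826.00.
Integral + boundary = 105462.
Order-1 term: 1/12 · (1875.00 − 27.0000) = 154.000.
After k=1: 105616.
Order-2 term: −1/720 · (6.00000 − 6.00000) = 0.00000.
After k=2: 105616.
Order-3 term: 1/30240 · (0.00000 − 0.00000) = 0.00000.
After k=3: 105616.
Order-4 term: −1/1209600 · (0.00000 − 0.00000) = 0.00000.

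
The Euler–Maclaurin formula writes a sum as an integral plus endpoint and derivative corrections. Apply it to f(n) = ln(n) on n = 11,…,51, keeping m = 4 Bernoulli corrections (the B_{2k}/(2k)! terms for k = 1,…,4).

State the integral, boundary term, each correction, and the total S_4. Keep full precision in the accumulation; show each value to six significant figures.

Integral: ∫_11^51 ln(x) dx = 134.146.
½[f(11) + f(51)] = ½[2.39790 + 3.93183] = 3.16486.
Integral + boundary = 137.311.
Order-1 term: 1/12 · (0.0196078 − 0.0909091) = -0.00594177.
Partial sum through k=1: 137.305.
Order-2 term: −1/720 · (1.50772e-05 − 0.00150263) = 2.06605e-06.
Partial sum through k=2: 137.305.
Order-3 term: 1/30240 · (6.95601e-08 − 0.000149021) = -4.92565e-09.
Partial sum through k=3: 137.305.
Order-4 term: −1/1209600 · (8.02308e-10 − 3.69474e-05) = 3.05445e-11.

S_4 ≈ 137.305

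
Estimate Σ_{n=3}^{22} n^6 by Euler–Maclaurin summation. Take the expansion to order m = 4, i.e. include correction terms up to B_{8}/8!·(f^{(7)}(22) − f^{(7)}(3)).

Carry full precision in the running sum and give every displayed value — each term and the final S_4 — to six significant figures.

The integral term ∫_3^22 x^6 dx = 3.56337e+08.
Boundary: ½(f(3) + f(22)) = ½(729.000 + 1.13380e+08) = 5.66903e+07.
So far: 4.13027e+08.
Correction k=1: B_{2}/2! · (f^{(1)}(22) − f^{(1)}(3)) = 1/12 · (3.09218e+07 − 1458.00) = 2.57669e+06.
Running total after k=1: 4.15604e+08.
Correction k=2: B_{4}/4! · (f^{(3)}(22) − f^{(3)}(3)) = −1/720 · (1.27776e+06 − 3240.00) = -1770.17.
Running total after k=2: 4.15602e+08.
Correction k=3: B_{6}/6! · (f^{(5)}(22) − f^{(5)}(3)) = 1/30240 · (15840.0 − 2160.00) = 0.452381.
Running total after k=3: 4.15602e+08.
Correction k=4: B_{8}/8! · (f^{(7)}(22) − f^{(7)}(3)) = −1/1209600 · (0.00000 − 0.00000) = 0.00000.

S_4 ≈ 4.15602e+08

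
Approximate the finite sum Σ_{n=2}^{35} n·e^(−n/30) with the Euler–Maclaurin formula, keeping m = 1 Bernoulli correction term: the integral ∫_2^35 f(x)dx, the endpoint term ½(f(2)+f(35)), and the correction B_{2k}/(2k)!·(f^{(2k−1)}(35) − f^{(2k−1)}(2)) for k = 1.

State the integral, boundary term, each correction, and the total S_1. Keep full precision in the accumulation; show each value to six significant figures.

Integral: ∫_2^35 x·e^(−x/30) dx = 290.850.
Boundary: ½(f(2) + f(35)) = ½(1.87101 + 10.8991) = 6.38506.
Integral + boundary = 297.235.
Order-1 term: 1/12 · (-0.0519005 − 0.873140) = -0.0770867.

S_1 ≈ 297.158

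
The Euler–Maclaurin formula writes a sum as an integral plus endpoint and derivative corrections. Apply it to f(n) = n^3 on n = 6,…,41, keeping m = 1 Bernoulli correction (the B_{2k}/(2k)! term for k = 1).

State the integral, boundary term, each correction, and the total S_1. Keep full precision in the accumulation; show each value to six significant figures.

S_1 ≈ 741096

∫_6^41 x^3 dx evaluates to 706116.
½[f(6) + f(41)] = ½[216.000 + 68921.0] = 34568.5.
So far: 740685.
Correction k=1: B_{2}/2! · (f^{(1)}(41) − f^{(1)}(6)) = 1/12 · (5043.00 − 108.000) = 411.250.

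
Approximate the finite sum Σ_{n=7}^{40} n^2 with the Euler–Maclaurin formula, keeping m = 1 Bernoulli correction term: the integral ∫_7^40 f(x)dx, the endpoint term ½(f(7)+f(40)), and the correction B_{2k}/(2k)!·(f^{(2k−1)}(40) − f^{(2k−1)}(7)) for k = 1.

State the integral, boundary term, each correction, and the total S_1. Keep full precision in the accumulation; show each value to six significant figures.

∫_7^40 x^2 dx evaluates to 21219.0.
½[f(7) + f(40)] = ½[49.0000 + 1600.00] = 824.500.
Running total after boundary: 22043.5.
k=1: B_{2}/(2)! × [f^{(1)}(40) − f^{(1)}(7)] = 1/12 × (80.0000 − 14.0000) = 5.50000.

S_1 ≈ 22049.0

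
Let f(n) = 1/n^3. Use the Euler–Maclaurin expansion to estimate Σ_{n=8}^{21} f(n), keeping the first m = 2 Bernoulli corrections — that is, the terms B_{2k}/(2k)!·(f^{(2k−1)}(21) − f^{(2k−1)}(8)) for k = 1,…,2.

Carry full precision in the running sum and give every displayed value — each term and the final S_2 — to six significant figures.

S_2 ≈ 0.00776870

Integral: ∫_8^21 1/x^3 dx = 0.00667871.
Boundary: ½(f(8) + f(21)) = ½(0.00195312 + 0.000107980) = 0.00103055.
So far: 0.00770927.
Correction k=1: B_{2}/2! · (f^{(1)}(21) − f^{(1)}(8)) = 1/12 · (-1.54257e-05 − (-0.000732422)) = 5.97497e-05.
After k=1: 0.00776902.
Correction k=2: B_{4}/4! · (f^{(3)}(21) − f^{(3)}(8)) = −1/720 · (-6.99577e-07 − (-0.000228882)) = -3.16920e-07.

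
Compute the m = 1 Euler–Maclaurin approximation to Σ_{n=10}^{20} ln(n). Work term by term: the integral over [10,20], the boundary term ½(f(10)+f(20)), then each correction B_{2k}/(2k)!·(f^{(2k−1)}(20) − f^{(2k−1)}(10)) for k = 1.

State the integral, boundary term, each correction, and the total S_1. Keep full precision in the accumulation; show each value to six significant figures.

Integral: ∫_10^20 ln(x) dx = 26.8888.
Endpoint term: (f(10) + f(20))/2 = (2.30259 + 2.99573)/2 = 2.64916.
So far: 29.5380.
Correction k=1: B_{2}/2! · (f^{(1)}(20) − f^{(1)}(10)) = 1/12 · (0.0500000 − 0.100000) = -0.00416667.

S_1 ≈ 29.5338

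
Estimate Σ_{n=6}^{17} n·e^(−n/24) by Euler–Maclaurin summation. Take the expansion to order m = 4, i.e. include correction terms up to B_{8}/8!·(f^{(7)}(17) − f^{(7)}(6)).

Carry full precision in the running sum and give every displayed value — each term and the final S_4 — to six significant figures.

S_4 ≈ 82.6374

∫_6^17 x·e^(−x/24) dx evaluates to 76.1517.
½[f(6) + f(17)] = ½[4.67280 + 8.37189] = 6.52235.
So far: 82.6741.
k=1: B_{2}/(2)! × [f^{(1)}(17) − f^{(1)}(6)] = 1/12 × (0.143635 − 0.584101) = -0.0367054.
Running total after k=1: 82.6373.
k=2: B_{4}/(4)! × [f^{(3)}(17) − f^{(3)}(6)] = −1/720 × (0.00195931 − 0.00371823) = 2.44295e-06.
Running total after k=2: 82.6374.
k=3: B_{6}/(6)! × [f^{(5)}(17) − f^{(5)}(6)] = 1/30240 × (6.37024e-06 − 1.11500e-05) = -1.58061e-10.
Running total after k=3: 82.6374.
k=4: B_{8}/(8)! × [f^{(7)}(17) − f^{(7)}(6)] = −1/1209600 × (1.62134e-08 − 2.75082e-08) = 9.33769e-15.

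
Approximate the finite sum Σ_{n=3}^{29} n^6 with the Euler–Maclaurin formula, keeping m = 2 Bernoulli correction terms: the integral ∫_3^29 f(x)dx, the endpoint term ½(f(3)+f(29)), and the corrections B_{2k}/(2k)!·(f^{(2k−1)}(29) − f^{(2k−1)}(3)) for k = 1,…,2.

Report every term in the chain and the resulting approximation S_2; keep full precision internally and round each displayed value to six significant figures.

S_2 ≈ 2.77193e+09

∫_3^29 x^6 dx evaluates to 2.46427e+09.
Endpoint term: (f(3) + f(29))/2 = (729.000 + 5.94823e+08)/2 = 2.97412e+08.
Running total after boundary: 2.76168e+09.
Correction k=1: B_{2}/2! · (f^{(1)}(29) − f^{(1)}(3)) = 1/12 · (1.23067e+08 − 1458.00) = 1.02555e+07.
Running total after k=1: 2.77194e+09.
Correction k=2: B_{4}/4! · (f^{(3)}(29) − f^{(3)}(3)) = −1/720 · (2.92668e+06 − 3240.00) = -4060.33.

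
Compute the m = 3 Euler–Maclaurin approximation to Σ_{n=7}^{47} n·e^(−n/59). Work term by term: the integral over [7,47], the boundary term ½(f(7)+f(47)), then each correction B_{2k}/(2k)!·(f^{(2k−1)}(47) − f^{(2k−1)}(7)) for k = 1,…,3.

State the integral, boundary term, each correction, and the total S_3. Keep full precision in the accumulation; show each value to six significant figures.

Integral: ∫_7^47 x·e^(−x/59) dx = 638.709.
Boundary: ½(f(7) + f(47)) = ½(6.21687 + 21.1902) = 13.7035.
Integral + boundary = 652.413.
k=1: B_{2}/(2)! × [f^{(1)}(47) − f^{(1)}(7)] = 1/12 × (0.0916993 − 0.782753) = -0.0575878.
Partial sum through k=1: 652.355.
k=2: B_{4}/(4)! × [f^{(3)}(47) − f^{(3)}(7)] = −1/720 × (0.000285380 − 0.000735134) = 6.24658e-07.
Partial sum through k=2: 652.355.
k=3: B_{6}/(6)! × [f^{(5)}(47) − f^{(5)}(7)] = 1/30240 × (1.56397e-07 − 3.57772e-07) = -6.65922e-12.

S_3 ≈ 652.355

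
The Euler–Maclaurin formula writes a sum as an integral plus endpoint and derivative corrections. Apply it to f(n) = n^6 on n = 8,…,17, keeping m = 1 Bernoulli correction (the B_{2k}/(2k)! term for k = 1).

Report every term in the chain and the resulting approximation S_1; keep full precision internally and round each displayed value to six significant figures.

The integral term ∫_8^17 x^6 dx = 5.83202e+07.
Boundary: ½(f(8) + f(17)) = ½(262144 + 2.41376e+07) = 1.21999e+07.
So far: 7.05201e+07.
Order-1 term: 1/12 · (8.51914e+06 − 196608) = 693544.

S_1 ≈ 7.12136e+07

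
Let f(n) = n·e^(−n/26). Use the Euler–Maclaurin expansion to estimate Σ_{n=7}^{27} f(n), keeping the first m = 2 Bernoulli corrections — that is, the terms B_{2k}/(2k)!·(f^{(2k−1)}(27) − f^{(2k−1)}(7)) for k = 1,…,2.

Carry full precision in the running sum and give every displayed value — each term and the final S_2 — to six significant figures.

The integral term ∫_7^27 x·e^(−x/26) dx = 167.673.
Endpoint term: (f(7) + f(27))/2 = (5.34777 + 9.55797)/2 = 7.45287.
So far: 175.126.
Correction k=1: B_{2}/2! · (f^{(1)}(27) − f^{(1)}(7)) = 1/12 · (-0.0136153 − 0.558284) = -0.0476582.
Running total after k=1: 175.078.
Correction k=2: B_{4}/4! · (f^{(3)}(27) − f^{(3)}(7)) = −1/720 · (0.00102719 − 0.00308612) = 2.85962e-06.

S_2 ≈ 175.078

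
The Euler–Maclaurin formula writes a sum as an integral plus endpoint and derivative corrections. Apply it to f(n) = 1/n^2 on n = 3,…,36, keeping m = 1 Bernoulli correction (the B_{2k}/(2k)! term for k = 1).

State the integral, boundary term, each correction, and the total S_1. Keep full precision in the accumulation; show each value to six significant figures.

Integral: ∫_3^36 1/x^2 dx = 0.305556.
Boundary: ½(f(3) + f(36)) = ½(0.111111 + 0.000771605) = 0.0559414.
Running total after boundary: 0.361497.
Correction k=1: B_{2}/2! · (f^{(1)}(36) − f^{(1)}(3)) = 1/12 · (-4.28669e-05 − (-0.0740741)) = 0.00616927.

S_1 ≈ 0.367666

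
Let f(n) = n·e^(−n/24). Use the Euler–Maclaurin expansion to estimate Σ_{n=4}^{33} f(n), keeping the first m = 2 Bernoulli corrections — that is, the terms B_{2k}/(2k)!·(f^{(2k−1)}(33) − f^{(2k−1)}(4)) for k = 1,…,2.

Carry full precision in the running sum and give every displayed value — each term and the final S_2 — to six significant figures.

Integral: ∫_4^33 x·e^(−x/24) dx = 222.951.
½[f(4) + f(33)] = ½[3.38593 + 8.34371] = 5.86482.
So far: 228.816.
k=1: B_{2}/(2)! × [f^{(1)}(33) − f^{(1)}(4)] = 1/12 × (-0.0948148 − 0.705401) = -0.0666847.
Partial sum through k=1: 228.749.
k=2: B_{4}/(4)! × [f^{(3)}(33) − f^{(3)}(4)] = −1/720 × (0.000713306 − 0.00416383) = 4.79239e-06.

S_2 ≈ 228.749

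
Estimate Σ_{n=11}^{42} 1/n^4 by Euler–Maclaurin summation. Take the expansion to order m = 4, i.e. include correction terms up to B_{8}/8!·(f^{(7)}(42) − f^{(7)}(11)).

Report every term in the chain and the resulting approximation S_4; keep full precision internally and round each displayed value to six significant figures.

S_4 ≈ 0.000282309

The integral term ∫_11^42 1/x^4 dx = 0.000245939.
Endpoint term: (f(11) + f(42))/2 = (6.83013e-05 + 3.21368e-07)/2 = 3.43114e-05.
So far: 0.000280250.
Order-1 term: 1/12 · (-3.06065e-08 − (-2.48369e-05)) = 2.06719e-06.
After k=1: 0.000282318.
Order-2 term: −1/720 · (-5.20519e-10 − (-6.15790e-06)) = -8.55191e-09.
After k=2: 0.000282309.
Order-3 term: 1/30240 · (-1.65244e-11 − (-2.84994e-06)) = 9.42434e-11.
After k=3: 0.000282309.
Order-4 term: −1/1209600 · (-8.43082e-13 − (-2.11979e-06)) = -1.75247e-12.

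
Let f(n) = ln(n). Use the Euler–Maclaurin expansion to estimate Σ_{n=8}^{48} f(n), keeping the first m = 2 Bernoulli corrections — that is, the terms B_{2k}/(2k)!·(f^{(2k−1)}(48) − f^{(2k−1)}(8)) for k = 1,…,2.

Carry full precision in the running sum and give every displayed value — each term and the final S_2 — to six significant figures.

S_2 ≈ 132.149

∫_8^48 ln(x) dx evaluates to 129.182.
½[f(8) + f(48)] = ½[2.07944 + 3.87120] = 2.97532.
So far: 132.157.
Order-1 term: 1/12 · (0.0208333 − 0.125000) = -0.00868056.
After k=1: 132.149.
Order-2 term: −1/720 · (1.80845e-05 − 0.00390625) = 5.40023e-06.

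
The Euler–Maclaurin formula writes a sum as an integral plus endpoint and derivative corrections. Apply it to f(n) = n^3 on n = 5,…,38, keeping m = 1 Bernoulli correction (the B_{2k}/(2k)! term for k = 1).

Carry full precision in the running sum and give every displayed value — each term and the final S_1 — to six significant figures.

∫_5^38 x^3 dx evaluates to 521128.
½[f(5) + f(38)] = ½[125.000 + 54872.0] = 27498.5.
So far: 548626.
Order-1 term: 1/12 · (4332.00 − 75.0000) = 354.750.

S_1 ≈ 548981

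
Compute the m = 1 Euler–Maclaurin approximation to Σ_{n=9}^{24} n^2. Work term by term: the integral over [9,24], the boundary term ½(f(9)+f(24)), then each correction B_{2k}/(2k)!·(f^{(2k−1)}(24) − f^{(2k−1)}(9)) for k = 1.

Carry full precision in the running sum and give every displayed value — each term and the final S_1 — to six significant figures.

S_1 ≈ 4696.00

∫_9^24 x^2 dx evaluates to 4365.00.
Boundary: ½(f(9) + f(24)) = ½(81.0000 + 576.000) = 328.500.
Running total after boundary: 4693.50.
k=1: B_{2}/(2)! × [f^{(1)}(24) − f^{(1)}(9)] = 1/12 × (48.0000 − 18.0000) = 2.50000.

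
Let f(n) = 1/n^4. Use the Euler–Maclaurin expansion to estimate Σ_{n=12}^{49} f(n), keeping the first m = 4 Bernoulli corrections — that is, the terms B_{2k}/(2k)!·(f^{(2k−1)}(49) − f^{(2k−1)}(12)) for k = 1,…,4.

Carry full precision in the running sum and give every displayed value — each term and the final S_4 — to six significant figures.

S_4 ≈ 0.000215601

Integral: ∫_12^49 1/x^4 dx = 0.000190068.
Boundary: ½(f(12) + f(49)) = ½(4.82253e-05 + 1.73467e-07) = 2.41994e-05.
Running total after boundary: 0.000214267.
Order-1 term: 1/12 · (-1.41605e-08 − (-1.60751e-05)) = 1.33841e-06.
Partial sum through k=1: 0.000215606.
Order-2 term: −1/720 · (-1.76933e-10 − (-3.34898e-06)) = -4.65112e-09.
Partial sum through k=2: 0.000215601.
Order-3 term: 1/30240 · (-4.12672e-12 − (-1.30238e-06)) = 4.30680e-11.
Partial sum through k=3: 0.000215601.
Order-4 term: −1/1209600 · (-1.54687e-13 − (-8.13988e-07)) = -6.72940e-13.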